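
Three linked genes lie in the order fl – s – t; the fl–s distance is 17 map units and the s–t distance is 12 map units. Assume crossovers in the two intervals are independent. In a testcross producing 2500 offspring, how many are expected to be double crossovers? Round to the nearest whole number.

Map distances give recombination frequencies of 0.170 and 0.120 for the two intervals.
With no interference, expected double-crossover frequency = 0.170 × 0.120 = 0.02040.
Expected number = 0.02040 × 2500 = 51.00 ≈ 51.

51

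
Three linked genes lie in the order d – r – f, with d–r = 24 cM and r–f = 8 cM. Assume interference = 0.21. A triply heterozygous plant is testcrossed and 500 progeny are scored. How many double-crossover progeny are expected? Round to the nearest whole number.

Map distances give recombination frequencies of 0.240 and 0.080 for the two intervals.
With interference 0.21 (so coincidence = 0.79), expected double-crossover frequency = 0.240 × 0.080 × 0.79 = 0.01517.
Expected number = 0.01517 × 500 = 7.58 ≈ 8.

8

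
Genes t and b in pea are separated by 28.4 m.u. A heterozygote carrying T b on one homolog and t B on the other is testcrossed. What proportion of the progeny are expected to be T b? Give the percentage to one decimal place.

A map distance of 28.4 m.u. corresponds to a recombination frequency of 0.284.
The F1 is T b / t B, so T b is a parental gamete class with expected frequency (1 − r)/2 = 0.716/2 = 0.3580.
That is 0.3580 = 35.8% of the progeny.

35.8%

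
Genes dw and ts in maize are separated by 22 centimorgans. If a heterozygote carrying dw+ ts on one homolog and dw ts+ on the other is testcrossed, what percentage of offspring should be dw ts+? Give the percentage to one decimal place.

39.0%

A map distance of 22 centimorgans corresponds to a recombination frequency of 0.220.
The F1 is dw+ ts / dw ts+, so dw ts+ is a parental gamete class with expected frequency (1 − r)/2 = 0.780/2 = 0.3900.
That is 0.3900 = 39.0% of the progeny.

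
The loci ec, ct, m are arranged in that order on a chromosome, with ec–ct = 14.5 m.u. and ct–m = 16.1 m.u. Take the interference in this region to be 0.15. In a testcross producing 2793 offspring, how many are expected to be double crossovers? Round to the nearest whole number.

55

Map distances give recombination frequencies of 0.145 and 0.161 for the two intervals.
With interference 0.15 (so coincidence = 0.85), expected double-crossover frequency = 0.145 × 0.161 × 0.85 = 0.01984.
Expected number = 0.01984 × 2793 = 55.42 ≈ 55.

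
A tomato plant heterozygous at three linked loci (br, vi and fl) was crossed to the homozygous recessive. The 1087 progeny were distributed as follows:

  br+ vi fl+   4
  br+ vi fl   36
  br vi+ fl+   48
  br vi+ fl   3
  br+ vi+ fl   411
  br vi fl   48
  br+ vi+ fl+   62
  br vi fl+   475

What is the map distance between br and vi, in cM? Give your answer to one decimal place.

8.4 cM

The two most frequent reciprocal classes, br vi fl+ and br+ vi+ fl, are the parental types, so the F1 was br vi fl+ / br+ vi+ fl.
The two rarest classes, br+ vi fl+ and br vi+ fl, are the double crossovers. Comparing them with the parentals, only the br allele has switched, so br is the middle locus and the order is vi – br – fl.
Crossovers in the vi–br interval produce the single-crossover classes br vi+ fl+ and br+ vi fl (48 + 36 = 84) plus the double crossovers (7).
RF(vi–br) = (84 + 7) / 1087 = 91/1087 = 0.0837 → 8.4 cM.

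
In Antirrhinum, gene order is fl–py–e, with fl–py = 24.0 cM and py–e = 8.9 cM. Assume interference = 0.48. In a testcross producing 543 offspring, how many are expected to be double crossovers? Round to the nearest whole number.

Map distances give recombination frequencies of 0.240 and 0.089 for the two intervals.
With interference 0.48 (so coincidence = 0.52), expected double-crossover frequency = 0.240 × 0.089 × 0.52 = 0.01111.
Expected number = 0.01111 × 543 = 6.03 ≈ 6.

6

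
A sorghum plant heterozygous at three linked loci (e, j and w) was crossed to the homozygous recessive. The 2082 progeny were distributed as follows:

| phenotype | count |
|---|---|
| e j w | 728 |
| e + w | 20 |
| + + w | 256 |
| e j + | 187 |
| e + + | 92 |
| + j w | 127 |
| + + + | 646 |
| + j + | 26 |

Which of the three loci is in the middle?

j

The two most frequent reciprocal classes, e j w and + + +, are the parental types, so the F1 was e j w / + + +.
The two rarest classes, e + w and + j +, are the double crossovers. Comparing them with the parentals, only the j allele has switched, so j is the middle locus and the order is e – j – w.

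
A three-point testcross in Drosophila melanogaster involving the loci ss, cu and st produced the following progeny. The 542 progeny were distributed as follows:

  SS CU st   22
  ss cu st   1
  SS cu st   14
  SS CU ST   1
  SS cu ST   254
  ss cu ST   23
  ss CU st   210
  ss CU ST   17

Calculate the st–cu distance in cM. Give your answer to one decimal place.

The two most frequent reciprocal classes, SS cu ST and ss CU st, are the parental types, so the F1 was SS cu ST / ss CU st.
The two rarest classes, SS CU ST and ss cu st, are the double crossovers. Comparing them with the parentals, only the cu allele has switched, so cu is the middle locus and the order is ss – cu – st.
Crossovers in the cu–st interval produce the single-crossover classes SS cu st and ss CU ST (14 + 17 = 31) plus the double crossovers (2).
RF(cu–st) = (31 + 2) / 542 = 33/542 = 0.0609 → 6.1 cM.

6.1 cM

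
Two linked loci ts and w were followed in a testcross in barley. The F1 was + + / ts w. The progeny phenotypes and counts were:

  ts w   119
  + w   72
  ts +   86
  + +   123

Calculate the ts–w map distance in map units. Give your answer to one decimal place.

39.5 map units

The recombinant classes are + w and ts +: 72 + 86 = 158.
Recombination frequency = 158/400 = 0.3950 ≈ 39.5%, i.e. 39.5 map units.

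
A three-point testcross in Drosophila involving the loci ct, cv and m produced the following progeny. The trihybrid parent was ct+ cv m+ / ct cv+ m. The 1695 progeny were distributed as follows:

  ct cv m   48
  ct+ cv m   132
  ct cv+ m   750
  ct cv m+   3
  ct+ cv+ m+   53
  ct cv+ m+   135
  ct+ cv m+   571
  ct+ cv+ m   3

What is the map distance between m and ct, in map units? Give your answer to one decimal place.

16.1 map units

The two rarest classes, ct cv m+ and ct+ cv+ m, are the double crossovers. Comparing them with the parentals, only the ct allele has switched, so ct is the middle locus and the order is cv – ct – m.
Crossovers in the ct–m interval produce the single-crossover classes ct+ cv m and ct cv+ m+ (132 + 135 = 267) plus the double crossovers (6).
RF(ct–m) = (267 + 6) / 1695 = 273/1695 = 0.1611 → 16.1 map units.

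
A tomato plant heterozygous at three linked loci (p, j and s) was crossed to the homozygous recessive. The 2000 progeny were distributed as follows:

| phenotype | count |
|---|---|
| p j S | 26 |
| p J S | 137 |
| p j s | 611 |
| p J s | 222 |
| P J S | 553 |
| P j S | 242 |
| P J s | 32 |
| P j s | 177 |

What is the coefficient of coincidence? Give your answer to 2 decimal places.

The two most frequent reciprocal classes, p j s and P J S, are the parental types, so the F1 was p j s / P J S.
The two rarest classes, p j S and P J s, are the double crossovers. Comparing them with the parentals, only the s allele has switched, so s is the middle locus and the order is j – s – p.
j–s: (464 + 58)/2000 = 0.2610; s–p: (314 + 58)/2000 = 0.1860.
Expected DCO frequency = 0.2610 × 0.1860 ≈ 0.04855; observed = 58/2000 ≈ 0.02900.
Coefficient of coincidence = 0.02900/0.04855 ≈ 0.60.

0.60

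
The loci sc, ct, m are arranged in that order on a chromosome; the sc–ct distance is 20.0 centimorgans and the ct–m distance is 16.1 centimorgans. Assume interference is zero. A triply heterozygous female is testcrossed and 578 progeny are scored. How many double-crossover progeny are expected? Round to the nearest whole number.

19

Map distances give recombination frequencies of 0.200 and 0.161 for the two intervals.
With no interference, expected double-crossover frequency = 0.200 × 0.161 = 0.03220.
Expected number = 0.03220 × 578 = 18.61 ≈ 19.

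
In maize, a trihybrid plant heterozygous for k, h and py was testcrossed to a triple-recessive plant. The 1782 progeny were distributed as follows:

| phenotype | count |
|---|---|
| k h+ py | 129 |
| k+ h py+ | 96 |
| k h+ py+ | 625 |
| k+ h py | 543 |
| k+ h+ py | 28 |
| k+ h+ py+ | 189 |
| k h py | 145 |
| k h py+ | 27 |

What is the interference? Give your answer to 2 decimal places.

0.10

The two most frequent reciprocal classes, k+ h py and k h+ py+, are the parental types, so the F1 was k+ h py / k h+ py+.
The two rarest classes, k+ h+ py and k h py+, are the double crossovers. Comparing them with the parentals, only the h allele has switched, so h is the middle locus and the order is py – h – k.
py–h: (225 + 55)/1782 = 0.1571; h–k: (334 + 55)/1782 = 0.2183.
Expected DCO frequency = 0.1571 × 0.2183 ≈ 0.03429; observed = 55/1782 ≈ 0.03086.
Coefficient of coincidence = 0.03086/0.03429 ≈ 0.90; interference = 1 − 0.90 = 0.10.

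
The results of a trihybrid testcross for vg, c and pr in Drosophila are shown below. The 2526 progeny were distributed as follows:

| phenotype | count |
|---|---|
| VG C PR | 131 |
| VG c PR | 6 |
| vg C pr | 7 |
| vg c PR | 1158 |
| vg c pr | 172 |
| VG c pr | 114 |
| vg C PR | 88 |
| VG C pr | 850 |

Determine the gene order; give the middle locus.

vg

The two most frequent reciprocal classes, VG C pr and vg c PR, are the parental types, so the F1 was VG C pr / vg c PR.
The two rarest classes, vg C pr and VG c PR, are the double crossovers. Comparing them with the parentals, only the vg allele has switched, so vg is the middle locus and the order is pr – vg – c.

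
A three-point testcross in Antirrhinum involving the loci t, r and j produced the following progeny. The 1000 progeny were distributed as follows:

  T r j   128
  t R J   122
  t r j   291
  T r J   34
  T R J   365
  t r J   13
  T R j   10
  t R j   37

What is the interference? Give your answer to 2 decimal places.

The two most frequent reciprocal classes, t r j and T R J, are the parental types, so the F1 was t r j / T R J.
The two rarest classes, t r J and T R j, are the double crossovers. Comparing them with the parentals, only the j allele has switched, so j is the middle locus and the order is r – j – t.
r–j: (71 + 23)/1000 = 0.0940; j–t: (250 + 23)/1000 = 0.2730.
Expected DCO frequency = 0.0940 × 0.2730 ≈ 0.02566; observed = 23/1000 ≈ 0.02300.
Coefficient of coincidence = 0.02300/0.02566 ≈ 0.90; interference = 1 − 0.90 = 0.10.

0.10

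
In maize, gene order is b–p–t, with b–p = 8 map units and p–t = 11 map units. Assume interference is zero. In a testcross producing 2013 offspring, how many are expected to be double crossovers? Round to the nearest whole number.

18

Map distances give recombination frequencies of 0.080 and 0.110 for the two intervals.
With no interference, expected double-crossover frequency = 0.080 × 0.110 = 0.00880.
Expected number = 0.00880 × 2013 = 17.71 ≈ 18.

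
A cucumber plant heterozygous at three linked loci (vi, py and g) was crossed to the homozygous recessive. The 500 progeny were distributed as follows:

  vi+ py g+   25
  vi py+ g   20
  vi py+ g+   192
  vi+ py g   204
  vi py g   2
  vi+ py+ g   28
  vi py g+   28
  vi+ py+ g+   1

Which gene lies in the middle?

The two most frequent reciprocal classes, vi py+ g+ and vi+ py g, are the parental types, so the F1 was vi py+ g+ / vi+ py g.
The two rarest classes, vi+ py+ g+ and vi py g, are the double crossovers. Comparing them with the parentals, only the vi allele has switched, so vi is the middle locus and the order is g – vi – py.

vi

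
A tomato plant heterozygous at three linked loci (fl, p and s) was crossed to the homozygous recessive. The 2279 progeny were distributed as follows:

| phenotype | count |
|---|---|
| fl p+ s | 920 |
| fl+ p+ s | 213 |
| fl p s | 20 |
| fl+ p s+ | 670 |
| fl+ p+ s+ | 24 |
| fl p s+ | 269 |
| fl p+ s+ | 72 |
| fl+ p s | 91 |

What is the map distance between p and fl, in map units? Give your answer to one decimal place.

23.1 map units

The two most frequent reciprocal classes, fl p+ s and fl+ p s+, are the parental types, so the F1 was fl p+ s / fl+ p s+.
The two rarest classes, fl p s and fl+ p+ s+, are the double crossovers. Comparing them with the parentals, only the p allele has switched, so p is the middle locus and the order is s – p – fl.
Crossovers in the p–fl interval produce the single-crossover classes fl+ p+ s and fl p s+ (213 + 269 = 482) plus the double crossovers (44).
RF(p–fl) = (482 + 44) / 2279 = 526/2279 = 0.2308 → 23.1 map units.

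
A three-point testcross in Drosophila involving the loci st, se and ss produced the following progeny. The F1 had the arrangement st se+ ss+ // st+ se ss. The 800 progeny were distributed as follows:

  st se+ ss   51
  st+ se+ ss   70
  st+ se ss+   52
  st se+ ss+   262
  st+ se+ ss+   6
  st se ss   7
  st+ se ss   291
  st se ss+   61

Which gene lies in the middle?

st

The two rarest classes, st+ se+ ss+ and st se ss, are the double crossovers. Comparing them with the parentals, only the st allele has switched, so st is the middle locus and the order is se – st – ss.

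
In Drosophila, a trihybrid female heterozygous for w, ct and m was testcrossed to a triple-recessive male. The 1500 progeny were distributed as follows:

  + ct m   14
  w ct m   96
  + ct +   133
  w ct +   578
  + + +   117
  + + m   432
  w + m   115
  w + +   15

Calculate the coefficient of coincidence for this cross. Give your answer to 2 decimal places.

0.65

The two most frequent reciprocal classes, w ct + and + + m, are the parental types, so the F1 was w ct + / + + m.
The two rarest classes, w + + and + ct m, are the double crossovers. Comparing them with the parentals, only the ct allele has switched, so ct is the middle locus and the order is m – ct – w.
m–ct: (213 + 29)/1500 = 0.1613; ct–w: (248 + 29)/1500 = 0.1847.
Expected DCO frequency = 0.1613 × 0.1847 ≈ 0.02979; observed = 29/1500 ≈ 0.01933.
Coefficient of coincidence = 0.01933/0.02979 ≈ 0.65.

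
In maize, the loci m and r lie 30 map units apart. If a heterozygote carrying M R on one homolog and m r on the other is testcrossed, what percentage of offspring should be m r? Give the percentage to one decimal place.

35.0%

A map distance of 30 map units corresponds to a recombination frequency of 0.300.
The F1 is M R / m r, so m r is a parental gamete class with expected frequency (1 − r)/2 = 0.700/2 = 0.3500.
That is 0.3500 = 35.0% of the progeny.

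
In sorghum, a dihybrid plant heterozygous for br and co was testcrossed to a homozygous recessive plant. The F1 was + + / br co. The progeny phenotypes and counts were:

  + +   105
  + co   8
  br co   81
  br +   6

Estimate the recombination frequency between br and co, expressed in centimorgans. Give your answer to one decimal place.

7.0 centimorgans

The recombinant classes are + co and br +: 8 + 6 = 14.
Recombination frequency = 14/200 = 0.0700 ≈ 7.0%, i.e. 7.0 centimorgans.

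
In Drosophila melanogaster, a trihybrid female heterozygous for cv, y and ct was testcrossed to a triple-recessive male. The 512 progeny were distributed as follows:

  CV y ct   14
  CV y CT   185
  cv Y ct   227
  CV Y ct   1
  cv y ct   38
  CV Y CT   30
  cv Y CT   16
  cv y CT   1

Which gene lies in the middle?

The two most frequent reciprocal classes, cv Y ct and CV y CT, are the parental types, so the F1 was cv Y ct / CV y CT.
The two rarest classes, CV Y ct and cv y CT, are the double crossovers. Comparing them with the parentals, only the cv allele has switched, so cv is the middle locus and the order is ct – cv – y.

cv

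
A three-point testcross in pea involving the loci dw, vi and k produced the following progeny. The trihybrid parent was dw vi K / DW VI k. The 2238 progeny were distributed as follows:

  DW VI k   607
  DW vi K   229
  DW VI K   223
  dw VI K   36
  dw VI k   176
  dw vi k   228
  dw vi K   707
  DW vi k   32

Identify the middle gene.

vi

The two rarest classes, dw VI K and DW vi k, are the double crossovers. Comparing them with the parentals, only the vi allele has switched, so vi is the middle locus and the order is dw – vi – k.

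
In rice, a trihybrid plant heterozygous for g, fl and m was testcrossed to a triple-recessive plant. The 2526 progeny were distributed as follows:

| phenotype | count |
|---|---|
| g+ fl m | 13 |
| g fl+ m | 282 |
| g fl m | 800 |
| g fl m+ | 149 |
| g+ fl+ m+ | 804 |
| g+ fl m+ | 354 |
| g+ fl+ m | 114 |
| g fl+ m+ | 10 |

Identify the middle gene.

The two most frequent reciprocal classes, g fl m and g+ fl+ m+, are the parental types, so the F1 was g fl m / g+ fl+ m+.
The two rarest classes, g+ fl m and g fl+ m+, are the double crossovers. Comparing them with the parentals, only the g allele has switched, so g is the middle locus and the order is m – g – fl.

g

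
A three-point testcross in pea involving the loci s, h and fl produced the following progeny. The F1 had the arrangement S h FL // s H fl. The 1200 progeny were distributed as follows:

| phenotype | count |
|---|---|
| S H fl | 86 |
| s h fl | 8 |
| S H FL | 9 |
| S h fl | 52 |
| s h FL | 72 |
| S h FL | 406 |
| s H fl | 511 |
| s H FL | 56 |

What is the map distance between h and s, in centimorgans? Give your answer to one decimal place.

The two rarest classes, S H FL and s h fl, are the double crossovers. Comparing them with the parentals, only the h allele has switched, so h is the middle locus and the order is s – h – fl.
Crossovers in the s–h interval produce the single-crossover classes s h FL and S H fl (72 + 86 = 158) plus the double crossovers (17).
RF(s–h) = (158 + 17) / 1200 = 175/1200 = 0.1458 → 14.6 centimorgans.

14.6 centimorgans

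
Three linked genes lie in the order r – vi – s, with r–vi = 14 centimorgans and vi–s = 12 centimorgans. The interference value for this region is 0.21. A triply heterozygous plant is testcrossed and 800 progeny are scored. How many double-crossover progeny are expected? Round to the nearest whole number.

Map distances give recombination frequencies of 0.140 and 0.120 for the two intervals.
With interference 0.21 (so coincidence = 0.79), expected double-crossover frequency = 0.140 × 0.120 × 0.79 = 0.01327.
Expected number = 0.01327 × 800 = 10.62 ≈ 11.

11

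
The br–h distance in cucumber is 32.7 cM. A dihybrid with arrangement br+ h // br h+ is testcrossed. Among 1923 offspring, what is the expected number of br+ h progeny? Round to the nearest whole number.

647

A map distance of 32.7 cM corresponds to a recombination frequency of 0.327.
The F1 is br+ h / br h+, so br+ h is a parental gamete class with expected frequency (1 − r)/2 = 0.673/2 = 0.3365.
Expected number = 0.3365 × 1923 = 647.09 ≈ 647.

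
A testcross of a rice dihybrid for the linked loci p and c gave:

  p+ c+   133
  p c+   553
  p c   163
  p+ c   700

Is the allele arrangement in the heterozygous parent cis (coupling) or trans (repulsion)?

trans

The two most frequent classes are p+ c (700) and p c+ (553); these are the parental (non-recombinant) types.
So the F1 carried p+ c on one chromosome and p c+ on the other — the recessive alleles are on opposite chromosomes (trans / repulsion).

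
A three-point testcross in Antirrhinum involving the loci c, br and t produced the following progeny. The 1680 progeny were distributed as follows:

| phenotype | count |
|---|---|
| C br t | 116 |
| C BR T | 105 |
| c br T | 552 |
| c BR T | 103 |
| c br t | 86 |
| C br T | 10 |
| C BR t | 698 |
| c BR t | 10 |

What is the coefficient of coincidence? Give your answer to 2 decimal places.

The two most frequent reciprocal classes, C BR t and c br T, are the parental types, so the F1 was C BR t / c br T.
The two rarest classes, c BR t and C br T, are the double crossovers. Comparing them with the parentals, only the c allele has switched, so c is the middle locus and the order is br – c – t.
br–c: (219 + 20)/1680 = 0.1423; c–t: (191 + 20)/1680 = 0.1256.
Expected DCO frequency = 0.1423 × 0.1256 ≈ 0.01787; observed = 20/1680 ≈ 0.01190.
Coefficient of coincidence = 0.01190/0.01787 ≈ 0.67.

0.67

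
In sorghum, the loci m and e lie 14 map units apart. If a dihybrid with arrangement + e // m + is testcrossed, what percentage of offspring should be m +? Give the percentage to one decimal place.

A map distance of 14 map units corresponds to a recombination frequency of 0.140.
The F1 is + e / m +, so m + is a parental gamete class with expected frequency (1 − r)/2 = 0.860/2 = 0.4300.
That is 0.4300 = 43.0% of the progeny.

43.0%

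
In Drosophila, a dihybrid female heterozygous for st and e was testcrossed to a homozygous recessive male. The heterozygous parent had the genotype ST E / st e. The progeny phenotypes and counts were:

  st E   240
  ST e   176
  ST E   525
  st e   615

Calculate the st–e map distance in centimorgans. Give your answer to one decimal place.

26.7 centimorgans

The recombinant classes are ST e and st E: 176 + 240 = 416.
Recombination frequency = 416/1556 = 0.2674 ≈ 26.7%, i.e. 26.7 centimorgans.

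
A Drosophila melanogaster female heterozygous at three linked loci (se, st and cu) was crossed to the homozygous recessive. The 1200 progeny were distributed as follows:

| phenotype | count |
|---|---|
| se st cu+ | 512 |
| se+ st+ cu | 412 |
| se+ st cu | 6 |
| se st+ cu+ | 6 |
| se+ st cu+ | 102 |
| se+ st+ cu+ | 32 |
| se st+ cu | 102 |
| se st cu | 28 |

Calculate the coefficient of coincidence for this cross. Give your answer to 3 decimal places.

The two most frequent reciprocal classes, se st cu+ and se+ st+ cu, are the parental types, so the F1 was se st cu+ / se+ st+ cu.
The two rarest classes, se st+ cu+ and se+ st cu, are the double crossovers. Comparing them with the parentals, only the st allele has switched, so st is the middle locus and the order is cu – st – se.
cu–st: (60 + 12)/1200 = 0.0600; st–se: (204 + 12)/1200 = 0.1800.
Expected DCO frequency = 0.0600 × 0.1800 ≈ 0.01080; observed = 12/1200 ≈ 0.01000.
Coefficient of coincidence = 0.01000/0.01080 ≈ 0.926.

0.926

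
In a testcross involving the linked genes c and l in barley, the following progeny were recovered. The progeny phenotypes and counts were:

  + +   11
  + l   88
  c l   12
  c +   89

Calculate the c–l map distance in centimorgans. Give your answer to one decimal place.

The two most frequent classes, + l (88) and c + (89), are the parental types, so the F1 was + l / c +.
The recombinant classes are + + and c l: 11 + 12 = 23.
Recombination frequency = 23/200 = 0.1150 ≈ 11.5%, i.e. 11.5 centimorgans.

11.5 centimorgans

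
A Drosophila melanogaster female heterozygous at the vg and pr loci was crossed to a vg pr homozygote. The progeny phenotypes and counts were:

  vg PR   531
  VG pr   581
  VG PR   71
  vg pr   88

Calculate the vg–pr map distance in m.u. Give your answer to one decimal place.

12.5 m.u.

The two most frequent classes, VG pr (581) and vg PR (531), are the parental types, so the F1 was VG pr / vg PR.
The recombinant classes are VG PR and vg pr: 71 + 88 = 159.
Recombination frequency = 159/1271 = 0.1251 ≈ 12.5%, i.e. 12.5 m.u.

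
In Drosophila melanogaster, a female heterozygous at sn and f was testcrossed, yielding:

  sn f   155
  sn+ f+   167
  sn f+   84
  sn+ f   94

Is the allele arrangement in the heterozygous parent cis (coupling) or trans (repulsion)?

cis

The two most frequent classes are sn+ f+ (167) and sn f (155); these are the parental (non-recombinant) types.
So the F1 carried sn+ f+ on one chromosome and sn f on the other — the recessive alleles are on the same chromosome (cis / coupling).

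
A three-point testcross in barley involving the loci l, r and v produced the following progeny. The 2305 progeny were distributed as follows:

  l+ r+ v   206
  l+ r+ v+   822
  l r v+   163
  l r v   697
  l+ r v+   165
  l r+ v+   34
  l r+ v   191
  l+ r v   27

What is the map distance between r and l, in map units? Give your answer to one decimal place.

18.1 map units

The two most frequent reciprocal classes, l r v and l+ r+ v+, are the parental types, so the F1 was l r v / l+ r+ v+.
The two rarest classes, l+ r v and l r+ v+, are the double crossovers. Comparing them with the parentals, only the l allele has switched, so l is the middle locus and the order is v – l – r.
Crossovers in the l–r interval produce the single-crossover classes l r+ v and l+ r v+ (191 + 165 = 356) plus the double crossovers (61).
RF(l–r) = (356 + 61) / 2305 = 417/2305 = 0.1809 → 18.1 map units.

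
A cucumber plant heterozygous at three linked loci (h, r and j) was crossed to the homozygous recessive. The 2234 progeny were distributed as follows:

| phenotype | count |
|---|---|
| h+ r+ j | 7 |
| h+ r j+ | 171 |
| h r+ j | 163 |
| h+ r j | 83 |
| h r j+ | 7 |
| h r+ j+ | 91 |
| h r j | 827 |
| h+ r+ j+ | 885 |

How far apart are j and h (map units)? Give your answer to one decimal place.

The two most frequent reciprocal classes, h r j and h+ r+ j+, are the parental types, so the F1 was h r j / h+ r+ j+.
The two rarest classes, h r j+ and h+ r+ j, are the double crossovers. Comparing them with the parentals, only the j allele has switched, so j is the middle locus and the order is r – j – h.
Crossovers in the j–h interval produce the single-crossover classes h+ r j and h r+ j+ (83 + 91 = 174) plus the double crossovers (14).
RF(j–h) = (174 + 14) / 2234 = 188/2234 = 0.0842 → 8.4 map units.

8.4 map units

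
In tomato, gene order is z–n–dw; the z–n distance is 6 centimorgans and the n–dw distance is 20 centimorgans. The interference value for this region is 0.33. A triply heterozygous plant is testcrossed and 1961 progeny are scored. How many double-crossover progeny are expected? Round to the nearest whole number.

16

Map distances give recombination frequencies of 0.060 and 0.200 for the two intervals.
With interference 0.33 (so coincidence = 0.67), expected double-crossover frequency = 0.060 × 0.200 × 0.67 = 0.00804.
Expected number = 0.00804 × 1961 = 15.77 ≈ 16.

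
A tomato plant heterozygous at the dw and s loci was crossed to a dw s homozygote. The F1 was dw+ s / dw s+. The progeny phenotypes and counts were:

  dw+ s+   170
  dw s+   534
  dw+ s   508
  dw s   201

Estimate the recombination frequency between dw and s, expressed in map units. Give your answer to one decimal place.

26.3 map units

The recombinant classes are dw+ s+ and dw s: 170 + 201 = 371.
Recombination frequency = 371/1413 = 0.2626 ≈ 26.3%, i.e. 26.3 map units.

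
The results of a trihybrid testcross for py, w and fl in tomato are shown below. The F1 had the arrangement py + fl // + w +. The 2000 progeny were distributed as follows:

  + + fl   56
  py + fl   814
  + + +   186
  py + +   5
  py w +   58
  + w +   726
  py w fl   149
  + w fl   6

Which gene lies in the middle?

The two rarest classes, py + + and + w fl, are the double crossovers. Comparing them with the parentals, only the fl allele has switched, so fl is the middle locus and the order is py – fl – w.

fl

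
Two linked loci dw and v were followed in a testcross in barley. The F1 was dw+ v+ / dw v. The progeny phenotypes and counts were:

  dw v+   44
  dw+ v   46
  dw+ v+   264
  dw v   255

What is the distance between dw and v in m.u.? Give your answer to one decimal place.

The recombinant classes are dw+ v and dw v+: 46 + 44 = 90.
Recombination frequency = 90/609 = 0.1478 ≈ 14.8%, i.e. 14.8 m.u.

14.8 m.u.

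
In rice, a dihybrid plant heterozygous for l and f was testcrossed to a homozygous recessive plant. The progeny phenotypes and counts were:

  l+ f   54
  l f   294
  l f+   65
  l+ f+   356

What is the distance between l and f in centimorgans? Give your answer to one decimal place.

15.5 centimorgans

The two most frequent classes, l+ f+ (356) and l f (294), are the parental types, so the F1 was l+ f+ / l f.
The recombinant classes are l+ f and l f+: 54 + 65 = 119.
Recombination frequency = 119/769 = 0.1547 ≈ 15.5%, i.e. 15.5 centimorgans.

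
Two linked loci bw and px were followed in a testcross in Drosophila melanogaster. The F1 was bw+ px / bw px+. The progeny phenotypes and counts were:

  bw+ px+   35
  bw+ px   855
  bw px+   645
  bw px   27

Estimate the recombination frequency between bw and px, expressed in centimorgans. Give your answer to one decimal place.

The recombinant classes are bw+ px+ and bw px: 35 + 27 = 62.
Recombination frequency = 62/1562 = 0.0397 ≈ 4.0%, i.e. 4.0 centimorgans.

4.0 centimorgans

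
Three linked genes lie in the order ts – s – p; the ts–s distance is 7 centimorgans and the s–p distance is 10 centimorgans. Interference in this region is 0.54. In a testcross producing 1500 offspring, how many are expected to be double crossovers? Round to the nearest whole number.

5

Map distances give recombination frequencies of 0.070 and 0.100 for the two intervals.
With interference 0.54 (so coincidence = 0.46), expected double-crossover frequency = 0.070 × 0.100 × 0.46 = 0.00322.
Expected number = 0.00322 × 1500 = 4.83 ≈ 5.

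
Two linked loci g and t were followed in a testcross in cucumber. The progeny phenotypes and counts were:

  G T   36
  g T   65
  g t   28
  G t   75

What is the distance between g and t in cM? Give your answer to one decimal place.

The two most frequent classes, G t (75) and g T (65), are the parental types, so the F1 was G t / g T.
The recombinant classes are G T and g t: 36 + 28 = 64.
Recombination frequency = 64/204 = 0.3137 ≈ 31.4%, i.e. 31.4 cM.

31.4 cM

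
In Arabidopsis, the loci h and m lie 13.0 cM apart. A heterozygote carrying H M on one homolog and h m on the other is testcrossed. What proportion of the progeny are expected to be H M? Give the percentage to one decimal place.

A map distance of 13.0 cM corresponds to a recombination frequency of 0.130.
The F1 is H M / h m, so H M is a parental gamete class with expected frequency (1 − r)/2 = 0.870/2 = 0.4350.
That is 0.4350 = 43.5% of the progeny.

43.5%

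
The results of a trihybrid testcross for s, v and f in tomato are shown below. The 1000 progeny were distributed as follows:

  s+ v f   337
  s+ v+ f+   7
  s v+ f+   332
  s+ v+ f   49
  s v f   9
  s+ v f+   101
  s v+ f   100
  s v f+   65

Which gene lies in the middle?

The two most frequent reciprocal classes, s v+ f+ and s+ v f, are the parental types, so the F1 was s v+ f+ / s+ v f.
The two rarest classes, s+ v+ f+ and s v f, are the double crossovers. Comparing them with the parentals, only the s allele has switched, so s is the middle locus and the order is f – s – v.

s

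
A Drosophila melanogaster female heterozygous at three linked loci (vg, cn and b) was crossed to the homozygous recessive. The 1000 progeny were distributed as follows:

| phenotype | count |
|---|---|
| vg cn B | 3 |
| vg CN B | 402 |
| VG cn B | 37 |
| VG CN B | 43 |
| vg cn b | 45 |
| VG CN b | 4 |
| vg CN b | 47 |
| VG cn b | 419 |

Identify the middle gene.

cn

The two most frequent reciprocal classes, VG cn b and vg CN B, are the parental types, so the F1 was VG cn b / vg CN B.
The two rarest classes, VG CN b and vg cn B, are the double crossovers. Comparing them with the parentals, only the cn allele has switched, so cn is the middle locus and the order is b – cn – vg.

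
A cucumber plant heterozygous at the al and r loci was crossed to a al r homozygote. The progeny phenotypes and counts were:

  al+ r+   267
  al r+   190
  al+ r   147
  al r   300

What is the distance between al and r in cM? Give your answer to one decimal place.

37.3 cM

The two most frequent classes, al+ r+ (267) and al r (300), are the parental types, so the F1 was al+ r+ / al r.
The recombinant classes are al+ r and al r+: 147 + 190 = 337.
Recombination frequency = 337/904 = 0.3728 ≈ 37.3%, i.e. 37.3 cM.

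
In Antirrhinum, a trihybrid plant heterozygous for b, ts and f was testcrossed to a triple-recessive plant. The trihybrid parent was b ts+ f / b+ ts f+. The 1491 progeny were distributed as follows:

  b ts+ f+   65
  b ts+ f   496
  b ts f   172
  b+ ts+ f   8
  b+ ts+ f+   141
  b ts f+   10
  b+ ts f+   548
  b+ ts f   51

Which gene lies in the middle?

The two rarest classes, b+ ts+ f and b ts f+, are the double crossovers. Comparing them with the parentals, only the b allele has switched, so b is the middle locus and the order is f – b – ts.

b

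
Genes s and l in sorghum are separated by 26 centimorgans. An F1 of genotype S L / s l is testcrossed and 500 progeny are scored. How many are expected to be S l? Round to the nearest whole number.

A map distance of 26 centimorgans corresponds to a recombination frequency of 0.260.
The F1 is S L / s l, so S l is a recombinant gamete class with expected frequency r/2 = 0.260/2 = 0.1300.
Expected number = 0.1300 × 500 = 65.00 ≈ 65.

65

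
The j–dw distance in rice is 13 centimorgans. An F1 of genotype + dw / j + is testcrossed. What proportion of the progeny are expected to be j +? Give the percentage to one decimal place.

43.5%

A map distance of 13 centimorgans corresponds to a recombination frequency of 0.130.
The F1 is + dw / j +, so j + is a parental gamete class with expected frequency (1 − r)/2 = 0.870/2 = 0.4350.
That is 0.4350 = 43.5% of the progeny.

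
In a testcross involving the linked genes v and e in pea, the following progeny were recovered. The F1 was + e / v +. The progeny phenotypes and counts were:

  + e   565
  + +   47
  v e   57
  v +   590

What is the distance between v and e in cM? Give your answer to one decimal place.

The recombinant classes are + + and v e: 47 + 57 = 104.
Recombination frequency = 104/1259 = 0.0826 ≈ 8.3%, i.e. 8.3 cM.

8.3 cM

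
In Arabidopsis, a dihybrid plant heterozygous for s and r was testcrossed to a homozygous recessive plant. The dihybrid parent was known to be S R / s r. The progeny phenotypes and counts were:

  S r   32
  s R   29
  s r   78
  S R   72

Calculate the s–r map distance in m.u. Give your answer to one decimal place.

The recombinant classes are S r and s R: 32 + 29 = 61.
Recombination frequency = 61/211 = 0.2891 ≈ 28.9%, i.e. 28.9 m.u.

28.9 m.u.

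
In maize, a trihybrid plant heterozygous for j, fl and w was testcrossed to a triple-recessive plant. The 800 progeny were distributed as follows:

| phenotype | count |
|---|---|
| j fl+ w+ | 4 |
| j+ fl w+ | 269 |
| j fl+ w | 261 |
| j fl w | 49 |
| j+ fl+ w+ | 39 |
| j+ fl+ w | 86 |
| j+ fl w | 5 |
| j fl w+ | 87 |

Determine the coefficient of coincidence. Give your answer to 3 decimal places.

The two most frequent reciprocal classes, j+ fl w+ and j fl+ w, are the parental types, so the F1 was j+ fl w+ / j fl+ w.
The two rarest classes, j+ fl w and j fl+ w+, are the double crossovers. Comparing them with the parentals, only the w allele has switched, so w is the middle locus and the order is fl – w – j.
fl–w: (88 + 9)/800 = 0.1212; w–j: (173 + 9)/800 = 0.2275.
Expected DCO frequency = 0.1212 × 0.2275 ≈ 0.02757; observed = 9/800 ≈ 0.01125.
Coefficient of coincidence = 0.01125/0.02757 ≈ 0.408.

0.408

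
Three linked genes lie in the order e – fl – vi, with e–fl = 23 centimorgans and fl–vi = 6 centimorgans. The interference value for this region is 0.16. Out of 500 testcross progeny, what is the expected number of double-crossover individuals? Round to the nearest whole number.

Map distances give recombination frequencies of 0.230 and 0.060 for the two intervals.
With interference 0.16 (so coincidence = 0.84), expected double-crossover frequency = 0.230 × 0.060 × 0.84 = 0.01159.
Expected number = 0.01159 × 500 = 5.80 ≈ 6.

6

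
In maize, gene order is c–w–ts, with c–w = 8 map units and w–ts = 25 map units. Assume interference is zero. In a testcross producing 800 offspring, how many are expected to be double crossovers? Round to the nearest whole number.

16

Map distances give recombination frequencies of 0.080 and 0.250 for the two intervals.
With no interference, expected double-crossover frequency = 0.080 × 0.250 = 0.02000.
Expected number = 0.02000 × 800 = 16.00 ≈ 16.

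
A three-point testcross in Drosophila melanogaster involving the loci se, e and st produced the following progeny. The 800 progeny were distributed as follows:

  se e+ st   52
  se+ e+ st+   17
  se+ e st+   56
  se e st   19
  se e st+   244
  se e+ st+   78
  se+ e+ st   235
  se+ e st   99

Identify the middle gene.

st

The two most frequent reciprocal classes, se e st+ and se+ e+ st, are the parental types, so the F1 was se e st+ / se+ e+ st.
The two rarest classes, se e st and se+ e+ st+, are the double crossovers. Comparing them with the parentals, only the st allele has switched, so st is the middle locus and the order is e – st – se.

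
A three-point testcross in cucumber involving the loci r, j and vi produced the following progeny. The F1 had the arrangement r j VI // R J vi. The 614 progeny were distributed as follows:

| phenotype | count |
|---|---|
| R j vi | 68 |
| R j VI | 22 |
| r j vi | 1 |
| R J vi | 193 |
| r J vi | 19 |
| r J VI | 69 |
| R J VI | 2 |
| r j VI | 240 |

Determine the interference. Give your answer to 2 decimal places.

The two rarest classes, r j vi and R J VI, are the double crossovers. Comparing them with the parentals, only the vi allele has switched, so vi is the middle locus and the order is j – vi – r.
j–vi: (137 + 3)/614 = 0.2280; vi–r: (41 + 3)/614 = 0.0717.
Expected DCO frequency = 0.2280 × 0.0717 ≈ 0.01635; observed = 3/614 ≈ 0.00489.
Coefficient of coincidence = 0.00489/0.01635 ≈ 0.30; interference = 1 − 0.30 = 0.70.

0.70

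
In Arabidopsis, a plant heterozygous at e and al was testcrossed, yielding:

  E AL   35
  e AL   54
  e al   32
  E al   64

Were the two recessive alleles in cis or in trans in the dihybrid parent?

The two most frequent classes are E al (64) and e AL (54); these are the parental (non-recombinant) types.
So the F1 carried E al on one chromosome and e AL on the other — the recessive alleles are on opposite chromosomes (trans / repulsion).

trans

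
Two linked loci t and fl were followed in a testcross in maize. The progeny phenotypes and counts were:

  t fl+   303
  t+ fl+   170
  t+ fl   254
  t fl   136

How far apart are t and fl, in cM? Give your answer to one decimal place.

The two most frequent classes, t+ fl (254) and t fl+ (303), are the parental types, so the F1 was t+ fl / t fl+.
The recombinant classes are t+ fl+ and t fl: 170 + 136 = 306.
Recombination frequency = 306/863 = 0.3546 ≈ 35.5%, i.e. 35.5 cM.

35.5 cM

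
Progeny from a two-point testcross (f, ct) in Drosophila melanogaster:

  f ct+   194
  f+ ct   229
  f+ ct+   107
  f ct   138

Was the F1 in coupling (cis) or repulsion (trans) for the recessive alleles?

trans

The two most frequent classes are f+ ct (229) and f ct+ (194); these are the parental (non-recombinant) types.
So the F1 carried f+ ct on one chromosome and f ct+ on the other — the recessive alleles are on opposite chromosomes (trans / repulsion).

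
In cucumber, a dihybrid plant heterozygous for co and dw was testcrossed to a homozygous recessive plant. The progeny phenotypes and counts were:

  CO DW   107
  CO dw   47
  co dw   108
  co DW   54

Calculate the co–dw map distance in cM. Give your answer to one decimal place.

32.0 cM

The two most frequent classes, CO DW (107) and co dw (108), are the parental types, so the F1 was CO DW / co dw.
The recombinant classes are CO dw and co DW: 47 + 54 = 101.
Recombination frequency = 101/316 = 0.3196 ≈ 32.0%, i.e. 32.0 cM.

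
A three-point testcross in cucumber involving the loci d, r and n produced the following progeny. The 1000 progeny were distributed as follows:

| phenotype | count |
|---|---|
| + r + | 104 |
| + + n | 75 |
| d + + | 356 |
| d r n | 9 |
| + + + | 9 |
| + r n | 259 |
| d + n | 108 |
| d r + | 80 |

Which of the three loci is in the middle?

The two most frequent reciprocal classes, + r n and d + +, are the parental types, so the F1 was + r n / d + +.
The two rarest classes, d r n and + + +, are the double crossovers. Comparing them with the parentals, only the d allele has switched, so d is the middle locus and the order is r – d – n.

d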